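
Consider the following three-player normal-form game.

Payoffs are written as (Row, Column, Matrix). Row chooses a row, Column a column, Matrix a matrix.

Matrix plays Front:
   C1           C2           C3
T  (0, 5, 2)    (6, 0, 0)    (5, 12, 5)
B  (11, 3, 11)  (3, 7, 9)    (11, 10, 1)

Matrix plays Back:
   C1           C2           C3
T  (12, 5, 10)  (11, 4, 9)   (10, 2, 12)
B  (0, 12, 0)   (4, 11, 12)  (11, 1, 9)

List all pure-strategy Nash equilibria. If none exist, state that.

The unique pure-strategy Nash equilibrium is (T, C1, Back).

Row against (C1, Front): payoffs 0, 11 → best response B.
Row against (C1, Back): payoffs 12, 0 → best response T.
Row against (C2, Front): payoffs 6, 3 → best response T.
Row against (C2, Back): payoffs 11, 4 → best response T.
Row against (C3, Front): payoffs 5, 11 → best response B.
Row against (C3, Back): payoffs 10, 11 → best response B.
Column against (T, Front): payoffs 5, 0, 12 → best response C3.
Column against (T, Back): payoffs 5, 4, 2 → best response C1.
Column against (B, Front): payoffs 3, 7, 10 → best response C3.
Column against (B, Back): payoffs 12, 11, 1 → best response C1.
Matrix against (T, C1): payoffs 2, 10 → best response Back.
Matrix against (T, C2): payoffs 0, 9 → best response Back.
Matrix against (T, C3): payoffs 5, 12 → best response Back.
Matrix against (B, C1): payoffs 11, 0 → best response Front.
Matrix against (B, C2): payoffs 9, 12 → best response Back.
Matrix against (B, C3): payoffs 1, 9 → best response Back.
Mutual best responses: (T, C1, Back).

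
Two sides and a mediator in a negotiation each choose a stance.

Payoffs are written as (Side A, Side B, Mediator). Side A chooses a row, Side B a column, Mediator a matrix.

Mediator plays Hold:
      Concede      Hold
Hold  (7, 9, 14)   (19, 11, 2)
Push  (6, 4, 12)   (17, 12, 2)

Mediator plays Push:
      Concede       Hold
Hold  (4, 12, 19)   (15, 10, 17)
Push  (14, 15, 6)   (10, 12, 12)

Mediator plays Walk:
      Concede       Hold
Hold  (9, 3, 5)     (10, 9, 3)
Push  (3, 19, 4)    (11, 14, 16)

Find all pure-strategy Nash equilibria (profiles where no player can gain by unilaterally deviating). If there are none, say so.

For each player, find the best response to each opponent profile; mutual best responses are the pure NE.
Side A against (Concede, Hold): payoffs 7, 6 → best response Hold.
Side A against (Concede, Push): payoffs 4, 14 → best response Push.
Side A against (Concede, Walk): payoffs 9, 3 → best response Hold.
Side A against (Hold, Hold): payoffs 19, 17 → best response Hold.
Side A against (Hold, Push): payoffs 15, 10 → best response Hold.
Side A against (Hold, Walk): payoffs 10, 11 → best response Push.
Side B against (Hold, Hold): payoffs 9, 11 → best response Hold.
Side B against (Hold, Push): payoffs 12, 10 → best response Concede.
Side B against (Hold, Walk): payoffs 3, 9 → best response Hold.
Side B against (Push, Hold): payoffs 4, 12 → best response Hold.
Side B against (Push, Push): payoffs 15, 12 → best response Concede.
Side B against (Push, Walk): payoffs 19, 14 → best response Concede.
Mediator against (Hold, Concede): payoffs 14, 19, 5 → best response Push.
Mediator against (Hold, Hold): payoffs 2, 17, 3 → best response Push.
Mediator against (Push, Concede): payoffs 12, 6, 4 → best response Hold.
Mediator against (Push, Hold): payoffs 2, 12, 16 → best response Walk.
No profile is a mutual best response for all players.

none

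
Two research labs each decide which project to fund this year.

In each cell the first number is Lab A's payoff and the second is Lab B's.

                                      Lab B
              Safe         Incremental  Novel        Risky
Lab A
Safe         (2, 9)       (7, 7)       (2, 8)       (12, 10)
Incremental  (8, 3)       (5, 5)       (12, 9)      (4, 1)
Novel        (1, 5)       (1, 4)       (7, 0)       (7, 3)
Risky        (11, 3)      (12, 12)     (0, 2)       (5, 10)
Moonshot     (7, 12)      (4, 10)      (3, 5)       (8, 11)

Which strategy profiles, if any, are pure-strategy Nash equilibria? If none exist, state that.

(Safe, Safe): Lab A can switch to Incremental (2 → 8). Not NE.
(Safe, Incremental): Lab A can switch to Risky (7 → 12). Not NE.
(Safe, Novel): Lab A can switch to Incremental (2 → 12). Not NE.
(Safe, Risky): Lab A gets 12, best alternative 8; Lab B gets 10, best alternative 9. No profitable deviation — NE.
(Incremental, Safe): Lab A can switch to Risky (8 → 11). Not NE.
(Incremental, Incremental): Lab A can switch to Safe (5 → 7). Not NE.
(Incremental, Novel): Lab A gets 12, best alternative 7; Lab B gets 9, best alternative 5. No profitable deviation — NE.
(Incremental, Risky): Lab A can switch to Safe (4 → 12). Not NE.
(Risky, Incremental): Lab A gets 12, best alternative 7; Lab B gets 12, best alternative 10. No profitable deviation — NE.
(The remaining 11 profiles each have a profitable deviation by the same check.)

The pure Nash equilibria are (Safe, Risky) and (Incremental, Novel) and (Risky, Incremental).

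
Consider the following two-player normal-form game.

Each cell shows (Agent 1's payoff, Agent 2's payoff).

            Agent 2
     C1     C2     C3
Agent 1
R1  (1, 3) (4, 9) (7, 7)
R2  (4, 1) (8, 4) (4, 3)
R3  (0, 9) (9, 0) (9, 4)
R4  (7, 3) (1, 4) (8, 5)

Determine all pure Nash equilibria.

Mark each player's best response to every combination of opponents' strategies; a profile where every player is best-responding is a pure Nash equilibrium.
Agent 1 against C1: payoffs 1, 4, 0, 7 → best response R4.
Agent 1 against C2: payoffs 4, 8, 9, 1 → best response R3.
Agent 1 against C3: payoffs 7, 4, 9, 8 → best response R3.
Agent 2 against R1: payoffs 3, 9, 7 → best response C2.
Agent 2 against R2: payoffs 1, 4, 3 → best response C2.
Agent 2 against R3: payoffs 9, 0, 4 → best response C1.
Agent 2 against R4: payoffs 3, 4, 5 → best response C3.
No profile is a mutual best response for all players.

This game has no pure Nash equilibrium.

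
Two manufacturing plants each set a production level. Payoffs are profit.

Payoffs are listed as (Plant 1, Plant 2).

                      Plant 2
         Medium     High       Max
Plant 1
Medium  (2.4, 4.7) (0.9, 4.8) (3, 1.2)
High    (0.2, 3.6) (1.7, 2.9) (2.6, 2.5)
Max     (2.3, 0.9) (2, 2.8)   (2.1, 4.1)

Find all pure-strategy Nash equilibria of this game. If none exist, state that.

(Medium, Medium): Plant 2 can switch to High (4.7 → 4.8). Not NE.
(Medium, High): Plant 1 can switch to High (0.9 → 1.7). Not NE.
(Medium, Max): Plant 2 can switch to Medium (1.2 → 4.7). Not NE.
(High, Medium): Plant 1 can switch to Medium (0.2 → 2.4). Not NE.
(High, High): Plant 1 can switch to Max (1.7 → 2). Not NE.
(High, Max): Plant 1 can switch to Medium (2.6 → 3). Not NE.
(The remaining 3 profiles each have a profitable deviation by the same check.)

This game has no pure Nash equilibrium.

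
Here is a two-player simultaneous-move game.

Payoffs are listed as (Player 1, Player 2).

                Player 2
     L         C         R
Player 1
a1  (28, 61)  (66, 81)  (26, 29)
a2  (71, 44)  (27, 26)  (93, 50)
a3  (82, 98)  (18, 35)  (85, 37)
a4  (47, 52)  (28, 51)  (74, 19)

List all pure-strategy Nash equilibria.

For each strategy profile, look for a profitable unilateral deviation.
(a1, L): Player 1 can switch to a2 (28 → 71). Not NE.
(a1, C): Player 1 gets 66, best alternative 28; Player 2 gets 81, best alternative 61. No profitable deviation — NE.
(a1, R): Player 1 can switch to a2 (26 → 93). Not NE.
(a2, L): Player 1 can switch to a3 (71 → 82). Not NE.
(a2, C): Player 1 can switch to a1 (27 → 66). Not NE.
(a2, R): Player 1 gets 93, best alternative 85; Player 2 gets 50, best alternative 44. No profitable deviation — NE.
(a3, L): Player 1 gets 82, best alternative 71; Player 2 gets 98, best alternative 37. No profitable deviation — NE.
(a3, C): Player 1 can switch to a1 (18 → 66). Not NE.
(a3, R): Player 1 can switch to a2 (85 → 93). Not NE.
(The remaining 3 profiles each have a profitable deviation by the same check.)

Pure-strategy Nash equilibria: (a1, C), (a2, R), (a3, L)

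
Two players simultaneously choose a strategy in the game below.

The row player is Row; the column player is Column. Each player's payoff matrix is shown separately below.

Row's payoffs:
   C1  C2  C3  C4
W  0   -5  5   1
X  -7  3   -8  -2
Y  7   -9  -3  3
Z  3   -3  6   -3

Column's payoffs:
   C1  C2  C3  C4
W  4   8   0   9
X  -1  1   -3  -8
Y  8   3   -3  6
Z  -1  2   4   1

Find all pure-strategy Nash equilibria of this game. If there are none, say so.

Pure-strategy Nash equilibria: (X, C2); (Y, C1); (Z, C3)

Mark each player's best response to every combination of opponents' strategies; a profile where every player is best-responding is a pure Nash equilibrium.
Row against C1: payoffs 0, -7, 7, 3 → best response Y.
Row against C2: payoffs -5, 3, -9, -3 → best response X.
Row against C3: payoffs 5, -8, -3, 6 → best response Z.
Row against C4: payoffs 1, -2, 3, -3 → best response Y.
Column against W: payoffs 4, 8, 0, 9 → best response C4.
Column against X: payoffs -1, 1, -3, -8 → best response C2.
Column against Y: payoffs 8, 3, -3, 6 → best response C1.
Column against Z: payoffs -1, 2, 4, 1 → best response C3.
Mutual best responses: (X, C2); (Y, C1); (Z, C3).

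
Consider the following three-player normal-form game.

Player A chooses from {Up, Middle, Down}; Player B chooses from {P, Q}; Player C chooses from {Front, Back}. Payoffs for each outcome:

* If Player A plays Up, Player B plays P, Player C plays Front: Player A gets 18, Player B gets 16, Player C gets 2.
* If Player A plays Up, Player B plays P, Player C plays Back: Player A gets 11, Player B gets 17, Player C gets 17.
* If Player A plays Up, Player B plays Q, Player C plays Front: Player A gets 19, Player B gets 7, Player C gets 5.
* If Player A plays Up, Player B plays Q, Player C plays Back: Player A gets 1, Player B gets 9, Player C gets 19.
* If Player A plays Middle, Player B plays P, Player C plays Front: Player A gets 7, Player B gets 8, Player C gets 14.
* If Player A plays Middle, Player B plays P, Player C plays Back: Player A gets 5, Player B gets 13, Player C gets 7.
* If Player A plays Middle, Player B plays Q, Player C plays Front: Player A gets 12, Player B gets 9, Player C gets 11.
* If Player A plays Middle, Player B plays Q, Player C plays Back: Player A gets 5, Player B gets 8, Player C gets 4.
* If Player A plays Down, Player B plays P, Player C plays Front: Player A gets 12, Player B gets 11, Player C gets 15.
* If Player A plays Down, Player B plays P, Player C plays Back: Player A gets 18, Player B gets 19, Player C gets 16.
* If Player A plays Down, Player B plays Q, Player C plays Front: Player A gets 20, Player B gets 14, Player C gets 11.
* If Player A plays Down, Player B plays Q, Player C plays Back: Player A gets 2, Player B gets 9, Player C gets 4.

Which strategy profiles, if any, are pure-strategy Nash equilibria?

The pure Nash equilibria are (Down, P, Back) and (Down, Q, Front).

Player A against (P, Front): payoffs 18, 7, 12 → best response Up.
Player A against (P, Back): payoffs 11, 5, 18 → best response Down.
Player A against (Q, Front): payoffs 19, 12, 20 → best response Down.
Player A against (Q, Back): payoffs 1, 5, 2 → best response Middle.
Player B against (Up, Front): payoffs 16, 7 → best response P.
Player B against (Up, Back): payoffs 17, 9 → best response P.
Player B against (Middle, Front): payoffs 8, 9 → best response Q.
Player B against (Middle, Back): payoffs 13, 8 → best response P.
Player B against (Down, Front): payoffs 11, 14 → best response Q.
Player B against (Down, Back): payoffs 19, 9 → best response P.
Player C against (Up, P): payoffs 2, 17 → best response Back.
Player C against (Up, Q): payoffs 5, 19 → best response Back.
Player C against (Middle, P): payoffs 14, 7 → best response Front.
Player C against (Middle, Q): payoffs 11, 4 → best response Front.
Player C against (Down, P): payoffs 15, 16 → best response Back.
Player C against (Down, Q): payoffs 11, 4 → best response Front.
Mutual best responses: (Down, P, Back); (Down, Q, Front).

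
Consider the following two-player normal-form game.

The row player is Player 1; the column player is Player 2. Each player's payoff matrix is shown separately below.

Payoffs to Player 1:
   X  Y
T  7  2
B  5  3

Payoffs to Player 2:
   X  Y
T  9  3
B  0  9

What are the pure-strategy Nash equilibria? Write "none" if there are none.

The pure Nash equilibria are (T, X), (B, Y).

Player 1 against X: payoffs 7, 5 → best response T.
Player 1 against Y: payoffs 2, 3 → best response B.
Player 2 against T: payoffs 9, 3 → best response X.
Player 2 against B: payoffs 0, 9 → best response Y.
Mutual best responses: (T, X); (B, Y).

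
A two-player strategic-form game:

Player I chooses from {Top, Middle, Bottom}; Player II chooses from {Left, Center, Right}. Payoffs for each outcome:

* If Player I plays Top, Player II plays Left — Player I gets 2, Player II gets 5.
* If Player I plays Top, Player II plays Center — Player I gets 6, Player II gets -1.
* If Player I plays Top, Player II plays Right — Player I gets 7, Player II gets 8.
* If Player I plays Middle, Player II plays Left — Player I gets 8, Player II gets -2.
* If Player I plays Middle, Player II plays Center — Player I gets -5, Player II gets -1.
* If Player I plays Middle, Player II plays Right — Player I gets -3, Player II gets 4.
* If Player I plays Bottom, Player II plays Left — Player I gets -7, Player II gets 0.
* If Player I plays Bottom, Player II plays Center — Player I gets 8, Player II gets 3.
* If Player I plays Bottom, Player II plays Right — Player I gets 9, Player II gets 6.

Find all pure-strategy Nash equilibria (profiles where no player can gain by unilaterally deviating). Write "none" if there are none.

(Bottom, Right)

For each player, find the best response to each opponent profile; mutual best responses are the pure NE.
Player I against Left: payoffs 2, 8, -7 → best response Middle.
Player I against Center: payoffs 6, -5, 8 → best response Bottom.
Player I against Right: payoffs 7, -3, 9 → best response Bottom.
Player II against Top: payoffs 5, -1, 8 → best response Right.
Player II against Middle: payoffs -2, -1, 4 → best response Right.
Player II against Bottom: payoffs 0, 3, 6 → best response Right.
Mutual best responses: (Bottom, Right).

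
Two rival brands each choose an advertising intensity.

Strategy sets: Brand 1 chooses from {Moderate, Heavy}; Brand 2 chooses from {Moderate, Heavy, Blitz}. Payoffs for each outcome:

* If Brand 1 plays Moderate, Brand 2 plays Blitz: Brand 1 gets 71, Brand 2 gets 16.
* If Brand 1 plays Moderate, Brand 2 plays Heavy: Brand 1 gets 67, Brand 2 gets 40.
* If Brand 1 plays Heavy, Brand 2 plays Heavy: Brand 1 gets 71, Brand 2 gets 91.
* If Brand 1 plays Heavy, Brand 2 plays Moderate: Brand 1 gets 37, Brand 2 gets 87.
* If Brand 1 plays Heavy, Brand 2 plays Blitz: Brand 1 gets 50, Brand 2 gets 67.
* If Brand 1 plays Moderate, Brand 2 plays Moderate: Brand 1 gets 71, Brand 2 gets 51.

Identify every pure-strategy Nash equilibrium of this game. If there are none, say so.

(Moderate, Moderate) and (Heavy, Heavy)

Brand 1 against Moderate: payoffs 71, 37 → best response Moderate.
Brand 1 against Heavy: payoffs 67, 71 → best response Heavy.
Brand 1 against Blitz: payoffs 71, 50 → best response Moderate.
Brand 2 against Moderate: payoffs 51, 40, 16 → best response Moderate.
Brand 2 against Heavy: payoffs 87, 91, 67 → best response Heavy.
Mutual best responses: (Moderate, Moderate); (Heavy, Heavy).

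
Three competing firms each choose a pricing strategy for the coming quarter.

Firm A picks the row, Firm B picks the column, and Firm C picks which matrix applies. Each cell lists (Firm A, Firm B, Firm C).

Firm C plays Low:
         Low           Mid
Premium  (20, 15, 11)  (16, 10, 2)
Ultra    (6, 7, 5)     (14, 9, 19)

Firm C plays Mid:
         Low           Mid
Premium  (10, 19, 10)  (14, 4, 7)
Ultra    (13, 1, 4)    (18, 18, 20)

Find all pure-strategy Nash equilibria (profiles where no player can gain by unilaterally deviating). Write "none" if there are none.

For each strategy profile, look for a profitable unilateral deviation.
(Premium, Low, Low): Firm A gets 20, best alternative 6; Firm B gets 15, best alternative 10; Firm C gets 11, best alternative 10. No profitable deviation — NE.
(Premium, Low, Mid): Firm A can switch to Ultra (10 → 13). Not NE.
(Premium, Mid, Low): Firm B can switch to Low (10 → 15). Not NE.
(Premium, Mid, Mid): Firm A can switch to Ultra (14 → 18). Not NE.
(Ultra, Low, Low): Firm A can switch to Premium (6 → 20). Not NE.
(Ultra, Low, Mid): Firm B can switch to Mid (1 → 18). Not NE.
(Ultra, Mid, Low): Firm A can switch to Premium (14 → 16). Not NE.
(Ultra, Mid, Mid): Firm A gets 18, best alternative 14; Firm B gets 18, best alternative 1; Firm C gets 20, best alternative 19. No profitable deviation — NE.

The pure Nash equilibria are (Premium, Low, Low) and (Ultra, Mid, Mid).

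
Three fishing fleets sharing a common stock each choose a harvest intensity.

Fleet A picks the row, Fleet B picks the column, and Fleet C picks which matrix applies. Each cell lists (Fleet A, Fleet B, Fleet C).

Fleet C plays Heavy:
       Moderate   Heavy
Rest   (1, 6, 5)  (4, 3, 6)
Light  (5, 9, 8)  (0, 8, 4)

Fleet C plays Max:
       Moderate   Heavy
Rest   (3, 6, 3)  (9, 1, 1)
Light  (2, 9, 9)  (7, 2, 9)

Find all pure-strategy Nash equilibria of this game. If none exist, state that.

There is no pure-strategy Nash equilibrium.

Mark each player's best response to every combination of opponents' strategies; a profile where every player is best-responding is a pure Nash equilibrium.
Fleet A against (Moderate, Heavy): payoffs 1, 5 → best response Light.
Fleet A against (Moderate, Max): payoffs 3, 2 → best response Rest.
Fleet A against (Heavy, Heavy): payoffs 4, 0 → best response Rest.
Fleet A against (Heavy, Max): payoffs 9, 7 → best response Rest.
Fleet B against (Rest, Heavy): payoffs 6, 3 → best response Moderate.
Fleet B against (Rest, Max): payoffs 6, 1 → best response Moderate.
Fleet B against (Light, Heavy): payoffs 9, 8 → best response Moderate.
Fleet B against (Light, Max): payoffs 9, 2 → best response Moderate.
Fleet C against (Rest, Moderate): payoffs 5, 3 → best response Heavy.
Fleet C against (Rest, Heavy): payoffs 6, 1 → best response Heavy.
Fleet C against (Light, Moderate): payoffs 8, 9 → best response Max.
Fleet C against (Light, Heavy): payoffs 4, 9 → best response Max.
No profile is a mutual best response for all players.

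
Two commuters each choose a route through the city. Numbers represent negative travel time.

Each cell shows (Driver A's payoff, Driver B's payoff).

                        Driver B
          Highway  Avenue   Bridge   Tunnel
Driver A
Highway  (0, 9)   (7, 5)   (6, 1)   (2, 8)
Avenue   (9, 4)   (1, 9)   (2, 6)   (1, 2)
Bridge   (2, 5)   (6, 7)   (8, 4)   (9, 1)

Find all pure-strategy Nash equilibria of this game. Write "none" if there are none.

Mark each player's best response to every combination of opponents' strategies; a profile where every player is best-responding is a pure Nash equilibrium.
Driver A against Highway: payoffs 0, 9, 2 → best response Avenue.
Driver A against Avenue: payoffs 7, 1, 6 → best response Highway.
Driver A against Bridge: payoffs 6, 2, 8 → best response Bridge.
Driver A against Tunnel: payoffs 2, 1, 9 → best response Bridge.
Driver B against Highway: payoffs 9, 5, 1, 8 → best response Highway.
Driver B against Avenue: payoffs 4, 9, 6, 2 → best response Avenue.
Driver B against Bridge: payoffs 5, 7, 4, 1 → best response Avenue.
No profile is a mutual best response for all players.

There is no pure-strategy Nash equilibrium.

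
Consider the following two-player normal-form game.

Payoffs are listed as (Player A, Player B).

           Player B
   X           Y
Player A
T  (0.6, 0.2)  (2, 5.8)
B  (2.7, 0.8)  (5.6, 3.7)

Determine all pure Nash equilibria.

The unique pure-strategy Nash equilibrium is (B, Y).

Player A against X: payoffs 0.6, 2.7 → best response B.
Player A against Y: payoffs 2, 5.6 → best response B.
Player B against T: payoffs 0.2, 5.8 → best response Y.
Player B against B: payoffs 0.8, 3.7 → best response Y.
Mutual best responses: (B, Y).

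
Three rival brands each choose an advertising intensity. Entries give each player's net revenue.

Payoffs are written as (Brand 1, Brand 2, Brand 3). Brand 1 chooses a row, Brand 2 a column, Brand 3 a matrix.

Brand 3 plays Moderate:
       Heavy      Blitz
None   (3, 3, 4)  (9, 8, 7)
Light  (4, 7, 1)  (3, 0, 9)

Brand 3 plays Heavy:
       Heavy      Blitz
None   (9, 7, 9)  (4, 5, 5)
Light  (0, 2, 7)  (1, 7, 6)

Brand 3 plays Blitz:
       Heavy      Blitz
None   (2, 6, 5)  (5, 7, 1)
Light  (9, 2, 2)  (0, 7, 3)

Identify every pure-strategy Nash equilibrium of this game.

Pure-strategy Nash equilibria: (None, Heavy, Heavy), (None, Blitz, Moderate)

(None, Heavy, Moderate): Brand 1 can switch to Light (3 → 4). Not NE.
(None, Heavy, Heavy): Brand 1 gets 9, best alternative 0; Brand 2 gets 7, best alternative 5; Brand 3 gets 9, best alternative 5. No profitable deviation — NE.
(None, Heavy, Blitz): Brand 1 can switch to Light (2 → 9). Not NE.
(None, Blitz, Moderate): Brand 1 gets 9, best alternative 3; Brand 2 gets 8, best alternative 3; Brand 3 gets 7, best alternative 5. No profitable deviation — NE.
(None, Blitz, Heavy): Brand 2 can switch to Heavy (5 → 7). Not NE.
(None, Blitz, Blitz): Brand 3 can switch to Moderate (1 → 7). Not NE.
(Light, Heavy, Moderate): Brand 3 can switch to Heavy (1 → 7). Not NE.
(Light, Heavy, Heavy): Brand 1 can switch to None (0 → 9). Not NE.
(Light, Heavy, Blitz): Brand 2 can switch to Blitz (2 → 7). Not NE.
(Light, Blitz, Moderate): Brand 1 can switch to None (3 → 9). Not NE.
(Light, Blitz, Heavy): Brand 1 can switch to None (1 → 4). Not NE.
(Light, Blitz, Blitz): Brand 1 can switch to None (0 → 5). Not NE.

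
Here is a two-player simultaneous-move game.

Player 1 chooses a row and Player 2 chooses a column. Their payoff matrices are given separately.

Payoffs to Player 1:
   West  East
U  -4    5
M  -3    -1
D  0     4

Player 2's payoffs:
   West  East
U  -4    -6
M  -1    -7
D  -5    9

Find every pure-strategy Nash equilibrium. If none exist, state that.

Player 1 against West: payoffs -4, -3, 0 → best response D.
Player 1 against East: payoffs 5, -1, 4 → best response U.
Player 2 against U: payoffs -4, -6 → best response West.
Player 2 against M: payoffs -1, -7 → best response West.
Player 2 against D: payoffs -5, 9 → best response East.
No profile is a mutual best response for all players.

No pure-strategy Nash equilibrium.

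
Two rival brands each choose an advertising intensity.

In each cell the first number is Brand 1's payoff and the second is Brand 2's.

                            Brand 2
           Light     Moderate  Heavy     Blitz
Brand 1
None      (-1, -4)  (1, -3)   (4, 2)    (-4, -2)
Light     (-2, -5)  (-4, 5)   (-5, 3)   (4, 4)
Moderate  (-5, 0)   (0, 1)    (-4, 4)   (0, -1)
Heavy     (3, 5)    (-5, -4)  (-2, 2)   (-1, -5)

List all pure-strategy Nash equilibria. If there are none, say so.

For each player, find the best response to each opponent profile; mutual best responses are the pure NE.
Brand 1 against Light: payoffs -1, -2, -5, 3 → best response Heavy.
Brand 1 against Moderate: payoffs 1, -4, 0, -5 → best response None.
Brand 1 against Heavy: payoffs 4, -5, -4, -2 → best response None.
Brand 1 against Blitz: payoffs -4, 4, 0, -1 → best response Light.
Brand 2 against None: payoffs -4, -3, 2, -2 → best response Heavy.
Brand 2 against Light: payoffs -5, 5, 3, 4 → best response Moderate.
Brand 2 against Moderate: payoffs 0, 1, 4, -1 → best response Heavy.
Brand 2 against Heavy: payoffs 5, -4, 2, -5 → best response Light.
Mutual best responses: (None, Heavy); (Heavy, Light).

The pure Nash equilibria are (None, Heavy) and (Heavy, Light).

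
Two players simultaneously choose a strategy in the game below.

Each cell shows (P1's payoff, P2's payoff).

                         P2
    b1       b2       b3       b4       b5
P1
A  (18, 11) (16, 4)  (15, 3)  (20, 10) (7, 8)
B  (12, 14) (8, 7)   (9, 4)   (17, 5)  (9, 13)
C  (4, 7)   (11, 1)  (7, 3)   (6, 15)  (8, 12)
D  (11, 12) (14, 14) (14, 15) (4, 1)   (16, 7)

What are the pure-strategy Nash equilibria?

For each player, find the best response to each opponent profile; mutual best responses are the pure NE.
P1 against b1: payoffs 18, 12, 4, 11 → best response A.
P1 against b2: payoffs 16, 8, 11, 14 → best response A.
P1 against b3: payoffs 15, 9, 7, 14 → best response A.
P1 against b4: payoffs 20, 17, 6, 4 → best response A.
P1 against b5: payoffs 7, 9, 8, 16 → best response D.
P2 against A: payoffs 11, 4, 3, 10, 8 → best response b1.
P2 against B: payoffs 14, 7, 4, 5, 13 → best response b1.
P2 against C: payoffs 7, 1, 3, 15, 12 → best response b4.
P2 against D: payoffs 12, 14, 15, 1, 7 → best response b3.
Mutual best responses: (A, b1).

(A, b1)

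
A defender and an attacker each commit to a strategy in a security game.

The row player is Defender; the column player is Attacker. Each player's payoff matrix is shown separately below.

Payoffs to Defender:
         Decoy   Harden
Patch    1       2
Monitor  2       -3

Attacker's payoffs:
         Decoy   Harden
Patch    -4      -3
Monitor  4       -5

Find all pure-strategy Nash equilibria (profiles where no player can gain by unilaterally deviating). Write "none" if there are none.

(Patch, Harden); (Monitor, Decoy)

Defender against Decoy: payoffs 1, 2 → best response Monitor.
Defender against Harden: payoffs 2, -3 → best response Patch.
Attacker against Patch: payoffs -4, -3 → best response Harden.
Attacker against Monitor: payoffs 4, -5 → best response Decoy.
Mutual best responses: (Patch, Harden); (Monitor, Decoy).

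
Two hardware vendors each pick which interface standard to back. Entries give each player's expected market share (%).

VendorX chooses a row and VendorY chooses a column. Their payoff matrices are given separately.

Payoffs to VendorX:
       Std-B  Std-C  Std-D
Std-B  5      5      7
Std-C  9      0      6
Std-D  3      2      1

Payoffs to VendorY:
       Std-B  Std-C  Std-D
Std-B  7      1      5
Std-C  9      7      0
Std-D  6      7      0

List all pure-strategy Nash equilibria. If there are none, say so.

(Std-C, Std-B)

Check each profile: it is a Nash equilibrium iff no player can strictly gain by switching unilaterally.
(Std-B, Std-B): VendorX can switch to Std-C (5 → 9). Not NE.
(Std-B, Std-C): VendorY can switch to Std-B (1 → 7). Not NE.
(Std-B, Std-D): VendorY can switch to Std-B (5 → 7). Not NE.
(Std-C, Std-B): VendorX gets 9, best alternative 5; VendorY gets 9, best alternative 7. No profitable deviation — NE.
(Std-C, Std-C): VendorX can switch to Std-B (0 → 5). Not NE.
(Std-C, Std-D): VendorX can switch to Std-B (6 → 7). Not NE.
(Std-D, Std-B): VendorX can switch to Std-B (3 → 5). Not NE.
(Std-D, Std-C): VendorX can switch to Std-B (2 → 5). Not NE.
(Std-D, Std-D): VendorX can switch to Std-B (1 → 7). Not NE.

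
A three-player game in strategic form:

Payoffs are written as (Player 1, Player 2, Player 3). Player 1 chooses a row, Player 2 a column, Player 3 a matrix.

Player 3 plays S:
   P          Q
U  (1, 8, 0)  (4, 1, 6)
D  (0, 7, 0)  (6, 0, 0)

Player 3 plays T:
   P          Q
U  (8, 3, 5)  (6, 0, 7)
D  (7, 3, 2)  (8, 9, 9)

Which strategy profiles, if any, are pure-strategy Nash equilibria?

Mark each player's best response to every combination of opponents' strategies; a profile where every player is best-responding is a pure Nash equilibrium.
Player 1 against (P, S): payoffs 1, 0 → best response U.
Player 1 against (P, T): payoffs 8, 7 → best response U.
Player 1 against (Q, S): payoffs 4, 6 → best response D.
Player 1 against (Q, T): payoffs 6, 8 → best response D.
Player 2 against (U, S): payoffs 8, 1 → best response P.
Player 2 against (U, T): payoffs 3, 0 → best response P.
Player 2 against (D, S): payoffs 7, 0 → best response P.
Player 2 against (D, T): payoffs 3, 9 → best response Q.
Player 3 against (U, P): payoffs 0, 5 → best response T.
Player 3 against (U, Q): payoffs 6, 7 → best response T.
Player 3 against (D, P): payoffs 0, 2 → best response T.
Player 3 against (D, Q): payoffs 0, 9 → best response T.
Mutual best responses: (U, P, T); (D, Q, T).

The pure Nash equilibria are (U, P, T), (D, Q, T).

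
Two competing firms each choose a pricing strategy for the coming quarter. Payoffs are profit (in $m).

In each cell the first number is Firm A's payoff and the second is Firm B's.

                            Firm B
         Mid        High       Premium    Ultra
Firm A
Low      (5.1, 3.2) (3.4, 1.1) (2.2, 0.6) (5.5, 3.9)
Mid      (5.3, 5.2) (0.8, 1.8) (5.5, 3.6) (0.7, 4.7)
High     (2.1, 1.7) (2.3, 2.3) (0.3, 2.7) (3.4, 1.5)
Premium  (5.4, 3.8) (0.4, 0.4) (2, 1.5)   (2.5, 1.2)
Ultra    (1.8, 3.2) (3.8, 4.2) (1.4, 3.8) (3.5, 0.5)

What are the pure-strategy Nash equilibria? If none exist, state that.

(Low, Ultra); (Premium, Mid); (Ultra, High)

Firm A against Mid: payoffs 5.1, 5.3, 2.1, 5.4, 1.8 → best response Premium.
Firm A against High: payoffs 3.4, 0.8, 2.3, 0.4, 3.8 → best response Ultra.
Firm A against Premium: payoffs 2.2, 5.5, 0.3, 2, 1.4 → best response Mid.
Firm A against Ultra: payoffs 5.5, 0.7, 3.4, 2.5, 3.5 → best response Low.
Firm B against Low: payoffs 3.2, 1.1, 0.6, 3.9 → best response Ultra.
Firm B against Mid: payoffs 5.2, 1.8, 3.6, 4.7 → best response Mid.
Firm B against High: payoffs 1.7, 2.3, 2.7, 1.5 → best response Premium.
Firm B against Premium: payoffs 3.8, 0.4, 1.5, 1.2 → best response Mid.
Firm B against Ultra: payoffs 3.2, 4.2, 3.8, 0.5 → best response High.
Mutual best responses: (Low, Ultra); (Premium, Mid); (Ultra, High).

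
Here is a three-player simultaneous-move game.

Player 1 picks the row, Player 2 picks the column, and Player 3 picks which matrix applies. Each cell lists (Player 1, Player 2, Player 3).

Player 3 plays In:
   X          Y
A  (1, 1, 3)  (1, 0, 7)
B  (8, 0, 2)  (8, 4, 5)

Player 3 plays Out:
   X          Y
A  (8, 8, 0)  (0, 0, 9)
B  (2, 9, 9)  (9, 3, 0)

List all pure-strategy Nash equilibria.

(B, Y, In)

Player 1 against (X, In): payoffs 1, 8 → best response B.
Player 1 against (X, Out): payoffs 8, 2 → best response A.
Player 1 against (Y, In): payoffs 1, 8 → best response B.
Player 1 against (Y, Out): payoffs 0, 9 → best response B.
Player 2 against (A, In): payoffs 1, 0 → best response X.
Player 2 against (A, Out): payoffs 8, 0 → best response X.
Player 2 against (B, In): payoffs 0, 4 → best response Y.
Player 2 against (B, Out): payoffs 9, 3 → best response X.
Player 3 against (A, X): payoffs 3, 0 → best response In.
Player 3 against (A, Y): payoffs 7, 9 → best response Out.
Player 3 against (B, X): payoffs 2, 9 → best response Out.
Player 3 against (B, Y): payoffs 5, 0 → best response In.
Mutual best responses: (B, Y, In).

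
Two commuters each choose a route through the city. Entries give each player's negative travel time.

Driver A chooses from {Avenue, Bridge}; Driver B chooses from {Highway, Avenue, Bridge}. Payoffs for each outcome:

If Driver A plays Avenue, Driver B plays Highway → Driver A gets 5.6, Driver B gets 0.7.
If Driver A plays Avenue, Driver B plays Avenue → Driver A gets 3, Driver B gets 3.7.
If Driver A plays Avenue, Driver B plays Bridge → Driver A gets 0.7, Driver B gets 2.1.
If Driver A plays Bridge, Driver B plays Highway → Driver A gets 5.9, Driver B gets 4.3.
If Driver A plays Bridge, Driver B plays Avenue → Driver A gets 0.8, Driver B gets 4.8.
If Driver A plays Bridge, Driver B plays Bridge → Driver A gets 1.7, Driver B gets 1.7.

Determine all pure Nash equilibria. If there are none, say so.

(Avenue, Highway): Driver A can switch to Bridge (5.6 → 5.9). Not NE.
(Avenue, Avenue): Driver A gets 3, best alternative 0.8; Driver B gets 3.7, best alternative 2.1. No profitable deviation — NE.
(Avenue, Bridge): Driver A can switch to Bridge (0.7 → 1.7). Not NE.
(Bridge, Highway): Driver B can switch to Avenue (4.3 → 4.8). Not NE.
(Bridge, Avenue): Driver A can switch to Avenue (0.8 → 3). Not NE.
(Bridge, Bridge): Driver B can switch to Highway (1.7 → 4.3). Not NE.

The unique pure-strategy Nash equilibrium is (Avenue, Avenue).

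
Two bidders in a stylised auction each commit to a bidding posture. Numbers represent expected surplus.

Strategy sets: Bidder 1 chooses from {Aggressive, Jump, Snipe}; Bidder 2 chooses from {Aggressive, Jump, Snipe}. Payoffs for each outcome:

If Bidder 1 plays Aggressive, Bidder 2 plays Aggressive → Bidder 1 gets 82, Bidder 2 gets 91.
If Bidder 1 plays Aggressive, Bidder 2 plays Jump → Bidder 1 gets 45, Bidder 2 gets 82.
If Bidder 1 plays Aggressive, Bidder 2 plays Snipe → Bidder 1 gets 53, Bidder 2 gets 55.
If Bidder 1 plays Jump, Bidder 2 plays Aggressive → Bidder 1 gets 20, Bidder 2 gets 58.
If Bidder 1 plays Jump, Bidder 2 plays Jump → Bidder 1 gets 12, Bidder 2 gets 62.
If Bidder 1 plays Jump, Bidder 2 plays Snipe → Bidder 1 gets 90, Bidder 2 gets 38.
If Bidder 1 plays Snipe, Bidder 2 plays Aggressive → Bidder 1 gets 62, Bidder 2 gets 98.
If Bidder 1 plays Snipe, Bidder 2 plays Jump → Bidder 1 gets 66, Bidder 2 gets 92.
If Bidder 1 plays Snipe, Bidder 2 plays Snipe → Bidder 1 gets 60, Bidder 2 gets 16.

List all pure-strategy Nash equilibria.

(Aggressive, Aggressive)

Mark each player's best response to every combination of opponents' strategies; a profile where every player is best-responding is a pure Nash equilibrium.
Bidder 1 against Aggressive: payoffs 82, 20, 62 → best response Aggressive.
Bidder 1 against Jump: payoffs 45, 12, 66 → best response Snipe.
Bidder 1 against Snipe: payoffs 53, 90, 60 → best response Jump.
Bidder 2 against Aggressive: payoffs 91, 82, 55 → best response Aggressive.
Bidder 2 against Jump: payoffs 58, 62, 38 → best response Jump.
Bidder 2 against Snipe: payoffs 98, 92, 16 → best response Aggressive.
Mutual best responses: (Aggressive, Aggressive).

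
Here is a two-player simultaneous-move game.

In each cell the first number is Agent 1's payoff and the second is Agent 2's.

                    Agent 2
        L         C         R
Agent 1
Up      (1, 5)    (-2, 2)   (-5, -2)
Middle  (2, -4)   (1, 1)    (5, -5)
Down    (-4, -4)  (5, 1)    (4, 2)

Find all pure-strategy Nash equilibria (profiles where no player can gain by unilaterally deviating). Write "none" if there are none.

There is no pure-strategy Nash equilibrium.

(Up, L): Agent 1 can switch to Middle (1 → 2). Not NE.
(Up, C): Agent 1 can switch to Middle (-2 → 1). Not NE.
(Up, R): Agent 1 can switch to Middle (-5 → 5). Not NE.
(Middle, L): Agent 2 can switch to C (-4 → 1). Not NE.
(Middle, C): Agent 1 can switch to Down (1 → 5). Not NE.
(Middle, R): Agent 2 can switch to L (-5 → -4). Not NE.
(Down, L): Agent 1 can switch to Up (-4 → 1). Not NE.
(Down, C): Agent 2 can switch to R (1 → 2). Not NE.
(Down, R): Agent 1 can switch to Middle (4 → 5). Not NE.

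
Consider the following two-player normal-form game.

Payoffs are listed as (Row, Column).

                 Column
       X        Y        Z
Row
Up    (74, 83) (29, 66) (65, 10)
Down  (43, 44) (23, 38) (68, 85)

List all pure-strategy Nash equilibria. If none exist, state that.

(Up, X): Row gets 74, best alternative 43; Column gets 83, best alternative 66. No profitable deviation — NE.
(Up, Y): Column can switch to X (66 → 83). Not NE.
(Up, Z): Row can switch to Down (65 → 68). Not NE.
(Down, X): Row can switch to Up (43 → 74). Not NE.
(Down, Y): Row can switch to Up (23 → 29). Not NE.
(Down, Z): Row gets 68, best alternative 65; Column gets 85, best alternative 44. No profitable deviation — NE.

Pure-strategy Nash equilibria: (Up, X) and (Down, Z)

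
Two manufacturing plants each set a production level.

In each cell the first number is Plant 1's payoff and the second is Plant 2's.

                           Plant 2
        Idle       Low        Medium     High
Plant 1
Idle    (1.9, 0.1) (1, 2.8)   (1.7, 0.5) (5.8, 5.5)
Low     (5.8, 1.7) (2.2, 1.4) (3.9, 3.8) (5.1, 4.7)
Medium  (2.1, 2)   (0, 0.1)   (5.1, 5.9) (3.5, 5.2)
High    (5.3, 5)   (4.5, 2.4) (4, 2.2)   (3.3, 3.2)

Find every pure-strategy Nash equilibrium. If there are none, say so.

Pure-strategy Nash equilibria: (Idle, High) and (Medium, Medium)

(Idle, Idle): Plant 1 can switch to Low (1.9 → 5.8). Not NE.
(Idle, Low): Plant 1 can switch to Low (1 → 2.2). Not NE.
(Idle, Medium): Plant 1 can switch to Low (1.7 → 3.9). Not NE.
(Idle, High): Plant 1 gets 5.8, best alternative 5.1; Plant 2 gets 5.5, best alternative 2.8. No profitable deviation — NE.
(Low, Idle): Plant 2 can switch to Medium (1.7 → 3.8). Not NE.
(Low, Low): Plant 1 can switch to High (2.2 → 4.5). Not NE.
(Low, Medium): Plant 1 can switch to Medium (3.9 → 5.1). Not NE.
(Low, High): Plant 1 can switch to Idle (5.1 → 5.8). Not NE.
(Medium, Idle): Plant 1 can switch to Low (2.1 → 5.8). Not NE.
(Medium, Low): Plant 1 can switch to Idle (0 → 1). Not NE.
(Medium, Medium): Plant 1 gets 5.1, best alternative 4; Plant 2 gets 5.9, best alternative 5.2. No profitable deviation — NE.
(Medium, High): Plant 1 can switch to Idle (3.5 → 5.8). Not NE.
(High, Idle): Plant 1 can switch to Low (5.3 → 5.8). Not NE.
(High, Low): Plant 2 can switch to Idle (2.4 → 5). Not NE.
(The remaining 2 profiles each have a profitable deviation by the same check.)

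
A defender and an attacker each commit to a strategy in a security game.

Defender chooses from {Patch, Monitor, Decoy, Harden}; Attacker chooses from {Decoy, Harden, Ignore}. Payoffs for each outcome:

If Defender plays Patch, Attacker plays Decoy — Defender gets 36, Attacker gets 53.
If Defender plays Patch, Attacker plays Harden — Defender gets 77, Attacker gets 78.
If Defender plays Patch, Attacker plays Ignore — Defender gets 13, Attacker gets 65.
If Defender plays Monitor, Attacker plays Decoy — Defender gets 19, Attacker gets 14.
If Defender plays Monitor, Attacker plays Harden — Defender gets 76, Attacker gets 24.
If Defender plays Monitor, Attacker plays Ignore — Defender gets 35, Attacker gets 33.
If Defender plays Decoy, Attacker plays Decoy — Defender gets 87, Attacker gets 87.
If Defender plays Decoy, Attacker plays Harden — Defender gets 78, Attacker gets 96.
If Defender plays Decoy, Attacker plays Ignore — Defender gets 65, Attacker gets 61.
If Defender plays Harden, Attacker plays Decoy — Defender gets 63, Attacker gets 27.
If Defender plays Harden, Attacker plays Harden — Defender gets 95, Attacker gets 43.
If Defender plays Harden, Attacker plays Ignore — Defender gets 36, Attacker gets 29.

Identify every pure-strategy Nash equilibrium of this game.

Defender against Decoy: payoffs 36, 19, 87, 63 → best response Decoy.
Defender against Harden: payoffs 77, 76, 78, 95 → best response Harden.
Defender against Ignore: payoffs 13, 35, 65, 36 → best response Decoy.
Attacker against Patch: payoffs 53, 78, 65 → best response Harden.
Attacker against Monitor: payoffs 14, 24, 33 → best response Ignore.
Attacker against Decoy: payoffs 87, 96, 61 → best response Harden.
Attacker against Harden: payoffs 27, 43, 29 → best response Harden.
Mutual best responses: (Harden, Harden).

Pure NE: (Harden, Harden)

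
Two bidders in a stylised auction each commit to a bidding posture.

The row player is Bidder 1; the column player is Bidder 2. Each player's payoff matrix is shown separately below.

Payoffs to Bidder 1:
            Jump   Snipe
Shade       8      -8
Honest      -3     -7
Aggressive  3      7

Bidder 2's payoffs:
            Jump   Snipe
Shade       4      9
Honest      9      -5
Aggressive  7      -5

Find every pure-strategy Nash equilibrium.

For each strategy profile, look for a profitable unilateral deviation.
(Shade, Jump): Bidder 2 can switch to Snipe (4 → 9). Not NE.
(Shade, Snipe): Bidder 1 can switch to Honest (-8 → -7). Not NE.
(Honest, Jump): Bidder 1 can switch to Shade (-3 → 8). Not NE.
(Honest, Snipe): Bidder 1 can switch to Aggressive (-7 → 7). Not NE.
(Aggressive, Jump): Bidder 1 can switch to Shade (3 → 8). Not NE.
(Aggressive, Snipe): Bidder 2 can switch to Jump (-5 → 7). Not NE.

none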